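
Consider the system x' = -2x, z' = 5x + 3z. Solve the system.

x(t) = -K_1e^(-2t), z(t) = K_1e^(-2t) + K_2e^(3t)

Coefficient matrix A = [[-2, 0], [5, 3]].
Characteristic polynomial det(A - λI) = λ^2 - λ - 6 = 0.
Eigenvalues λ = -2, 3.
For λ=-2: (A-λI) row 2 is [5, 5], so an eigenvector is (-1, 1).
For λ=3: (A-λI) row 1 is [-5, 0], so an eigenvector is (0, 1).
General solution: K_1e^(-2t)(-1,1) + K_2e^(3t)(0,1).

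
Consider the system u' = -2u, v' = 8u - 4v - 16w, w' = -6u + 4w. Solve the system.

u(t) = K_1e^(-2t), v(t) = -4K_1e^(-2t) + K_2e^(-4t) - 2K_3e^(4t), w(t) = K_1e^(-2t) + K_3e^(4t)

Coefficient matrix A = [[-2, 0, 0], [8, -4, -16], [-6, 0, 4]].
det(A - λI) = 0 gives eigenvalues λ = -2, -4, 4.
For λ=-2: eigenvector (1,-4,1).
For λ=-4: eigenvector (0,1,0).
For λ=4: eigenvector (0,-2,1).
General solution: K_1e^(-2t)(1,-4,1) + K_2e^(-4t)(0,1,0) + K_3e^(4t)(0,-2,1).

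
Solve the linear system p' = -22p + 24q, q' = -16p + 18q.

Coefficient matrix A = [[-22, 24], [-16, 18]].
Characteristic polynomial det(A - λI) = λ^2 + 4λ - 12 = 0.
Eigenvalues λ = 2, -6.
For λ=2: (A-λI) row 1 is [-24, 24], so an eigenvector is (-1, -1).
For λ=-6: (A-λI) row 1 is [-16, 24], so an eigenvector is (3, 2).
General solution: c_1e^(2t)(-1,-1) + c_2e^(-6t)(3,2).

p(t) = -c_1e^(2t) + 3c_2e^(-6t), q(t) = -c_1e^(2t) + 2c_2e^(-6t)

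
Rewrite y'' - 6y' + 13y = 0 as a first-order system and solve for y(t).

Let x_1 = y, x_2 = y'. Then x_1' = x_2 and x_2' = -13x_1 + 6x_2.
A = [[0,1],[-13,6]]; det(A-λI) = λ^2 - 6λ + 13.
Eigenvalues λ = 3 ± 2i.

y(t) = K_1e^(3t)cos(2t) + K_2e^(3t)sin(2t)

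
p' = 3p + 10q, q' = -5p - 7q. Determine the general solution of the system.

Coefficient matrix A = [[3, 10], [-5, -7]].
Characteristic polynomial det(A - λI) = λ^2 + 4λ + 29 = 0.
Eigenvalues λ = -2 ± 5i (complex conjugate pair).
For λ=-2+5i: an eigenvector is (-1,1) - i(1,0) = (-1 - i, 1).
A real fundamental pair from Re and Im of e^((-2+5i)t)v: X_1 = e^(-2t)(cos(5t)·(-1,1) + sin(5t)·(1,0)), X_2 = e^(-2t)(sin(5t)·(-1,1) - cos(5t)·(1,0)).
General solution: K_1X_1 + K_2X_2.

p(t) = K_1e^(-2t)sin(5t) - K_1e^(-2t)cos(5t) - K_2e^(-2t)sin(5t) - K_2e^(-2t)cos(5t), q(t) = K_1e^(-2t)cos(5t) + K_2e^(-2t)sin(5t)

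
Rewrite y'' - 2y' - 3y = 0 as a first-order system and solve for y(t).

y(t) = K_1e^(-t) + K_2e^(3t)

Let x_1 = y, x_2 = y'. Then x_1' = x_2 and x_2' = 3x_1 + 2x_2.
A = [[0,1],[3,2]]; det(A-λI) = λ^2 - 2λ - 3.
Eigenvalues λ = -1, 3 with eigenvectors (1,-1), (1,3).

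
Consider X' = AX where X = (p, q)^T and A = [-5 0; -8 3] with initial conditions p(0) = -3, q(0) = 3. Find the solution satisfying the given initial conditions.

p(t) = -3e^(-5t), q(t) = 6e^(3t) - 3e^(-5t)

Coefficient matrix A = [[-5, 0], [-8, 3]].
Characteristic polynomial det(A - λI) = λ^2 + 2λ - 15 = 0.
Eigenvalues λ = 3, -5.
For λ=3: (A-λI) row 1 is [-8, 0], so an eigenvector is (0, 1).
For λ=-5: (A-λI) row 2 is [-8, 8], so an eigenvector is (-1, -1).
General solution: C_1e^(3t)(0,1) + C_2e^(-5t)(-1,-1).
Applying p(0)=-3, q(0)=3 gives C_1=6, C_2=3.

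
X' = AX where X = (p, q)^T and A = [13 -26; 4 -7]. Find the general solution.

Coefficient matrix A = [[13, -26], [4, -7]].
Characteristic polynomial det(A - λI) = λ^2 - 6λ + 13 = 0.
Eigenvalues λ = 3 ± 2i (complex conjugate pair).
For λ=3+2i: an eigenvector is (-2,-1) - i(3,1) = (-2 - 3i, -1 - i).
A real fundamental pair from Re and Im of e^((3+2i)t)v: X_1 = e^(3t)(cos(2t)·(-2,-1) + sin(2t)·(3,1)), X_2 = e^(3t)(sin(2t)·(-2,-1) - cos(2t)·(3,1)).
General solution: C_1X_1 + C_2X_2.

p(t) = 3C_1e^(3t)sin(2t) - 2C_1e^(3t)cos(2t) - 2C_2e^(3t)sin(2t) - 3C_2e^(3t)cos(2t), q(t) = C_1e^(3t)sin(2t) - C_1e^(3t)cos(2t) - C_2e^(3t)sin(2t) - C_2e^(3t)cos(2t)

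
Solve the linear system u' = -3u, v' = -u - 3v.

u(t) = c_2e^(-3t), v(t) = -c_1e^(-3t) - c_2te^(-3t) + c_2e^(-3t)

Coefficient matrix A = [[-3, 0], [-1, -3]].
Characteristic polynomial det(A - λI) = λ^2 + 6λ + 9 = 0.
Single eigenvalue λ = -3 with algebraic multiplicity 2.
Eigenvector v = (0,-1); generalized eigenvector w with (A-λI)w=v is (1,1).
General solution: e^(-3t)[c_1·v + c_2·(t·v + w)].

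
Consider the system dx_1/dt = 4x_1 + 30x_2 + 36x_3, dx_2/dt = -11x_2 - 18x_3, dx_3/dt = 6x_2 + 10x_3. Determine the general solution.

x_1(t) = 6c_1e^(t) + c_2e^(4t) + 4c_3e^(-2t), x_2(t) = -3c_1e^(t) - 2c_3e^(-2t), x_3(t) = 2c_1e^(t) + c_3e^(-2t)

Coefficient matrix A = [[4, 30, 36], [0, -11, -18], [0, 6, 10]].
det(A - λI) = 0 gives eigenvalues λ = 1, 4, -2.
For λ=1: eigenvector (6,-3,2).
For λ=4: eigenvector (1,0,0).
For λ=-2: eigenvector (4,-2,1).
General solution: c_1e^(t)(6,-3,2) + c_2e^(4t)(1,0,0) + c_3e^(-2t)(4,-2,1).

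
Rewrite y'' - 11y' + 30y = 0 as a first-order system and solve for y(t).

y(t) = c_1e^(5t) + c_2e^(6t)

Let x_1 = y, x_2 = y'. Then x_1' = x_2 and x_2' = -30x_1 + 11x_2.
A = [[0,1],[-30,11]]; det(A-λI) = λ^2 - 11λ + 30.
Eigenvalues λ = 5, 6 with eigenvectors (1,5), (1,6).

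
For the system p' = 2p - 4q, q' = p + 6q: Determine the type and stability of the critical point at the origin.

unstable improper node

A = [[2,-4],[1,6]]; det(A-λI) = λ^2 - 8λ + 16.
repeated λ = 4 with a single eigenvector.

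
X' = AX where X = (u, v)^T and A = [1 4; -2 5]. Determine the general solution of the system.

u(t) = -c_1e^(3t)sin(2t) + c_1e^(3t)cos(2t) + c_2e^(3t)sin(2t) + c_2e^(3t)cos(2t), v(t) = -c_1e^(3t)sin(2t) + c_2e^(3t)cos(2t)

Coefficient matrix A = [[1, 4], [-2, 5]].
Characteristic polynomial det(A - λI) = λ^2 - 6λ + 13 = 0.
Eigenvalues λ = 3 ± 2i (complex conjugate pair).
For λ=3+2i: an eigenvector is (1,0) - i(-1,-1) = (1 + i, 0 + i).
A real fundamental pair from Re and Im of e^((3+2i)t)v: X_1 = e^(3t)(cos(2t)·(1,0) + sin(2t)·(-1,-1)), X_2 = e^(3t)(sin(2t)·(1,0) - cos(2t)·(-1,-1)).
General solution: c_1X_1 + c_2X_2.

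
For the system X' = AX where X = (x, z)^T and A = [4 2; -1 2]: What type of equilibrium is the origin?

A = [[4,2],[-1,2]]; det(A-λI) = λ^2 - 6λ + 10.
λ = 3 ± i: positive real part.

unstable spiral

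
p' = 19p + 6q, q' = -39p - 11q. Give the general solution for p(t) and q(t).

Coefficient matrix A = [[19, 6], [-39, -11]].
Characteristic polynomial det(A - λI) = λ^2 - 8λ + 25 = 0.
Eigenvalues λ = 4 ± 3i (complex conjugate pair).
For λ=4+3i: an eigenvector is (1,-3) - i(-1,2) = (1 + i, -3 - 2i).
A real fundamental pair from Re and Im of e^((4+3i)t)v: X_1 = e^(4t)(cos(3t)·(1,-3) + sin(3t)·(-1,2)), X_2 = e^(4t)(sin(3t)·(1,-3) - cos(3t)·(-1,2)).
General solution: c_1X_1 + c_2X_2.

p(t) = -c_1e^(4t)sin(3t) + c_1e^(4t)cos(3t) + c_2e^(4t)sin(3t) + c_2e^(4t)cos(3t), q(t) = 2c_1e^(4t)sin(3t) - 3c_1e^(4t)cos(3t) - 3c_2e^(4t)sin(3t) - 2c_2e^(4t)cos(3t)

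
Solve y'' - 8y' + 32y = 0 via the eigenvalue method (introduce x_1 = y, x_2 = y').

y(t) = C_1e^(4t)cos(4t) + C_2e^(4t)sin(4t)

Let x_1 = y, x_2 = y'. Then x_1' = x_2 and x_2' = -32x_1 + 8x_2.
A = [[0,1],[-32,8]]; det(A-λI) = λ^2 - 8λ + 32.
Eigenvalues λ = 4 ± 4i.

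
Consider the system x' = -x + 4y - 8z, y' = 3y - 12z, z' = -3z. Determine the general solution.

x(t) = c_2e^(3t) + c_3e^(-t), y(t) = 2c_1e^(-3t) + c_2e^(3t), z(t) = c_1e^(-3t)

Coefficient matrix A = [[-1, 4, -8], [0, 3, -12], [0, 0, -3]].
det(A - λI) = 0 gives eigenvalues λ = -3, 3, -1.
For λ=-3: eigenvector (0,2,1).
For λ=3: eigenvector (1,1,0).
For λ=-1: eigenvector (1,0,0).
General solution: c_1e^(-3t)(0,2,1) + c_2e^(3t)(1,1,0) + c_3e^(-t)(1,0,0).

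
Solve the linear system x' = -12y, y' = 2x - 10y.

Coefficient matrix A = [[0, -12], [2, -10]].
Characteristic polynomial det(A - λI) = λ^2 + 10λ + 24 = 0.
Eigenvalues λ = -4, -6.
For λ=-4: (A-λI) row 1 is [4, -12], so an eigenvector is (-3, -1).
For λ=-6: (A-λI) row 1 is [6, -12], so an eigenvector is (-2, -1).
General solution: C_1e^(-4t)(-3,-1) + C_2e^(-6t)(-2,-1).

x(t) = -3C_1e^(-4t) - 2C_2e^(-6t), y(t) = -C_1e^(-4t) - C_2e^(-6t)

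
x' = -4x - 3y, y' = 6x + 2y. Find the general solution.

Coefficient matrix A = [[-4, -3], [6, 2]].
Characteristic polynomial det(A - λI) = λ^2 + 2λ + 10 = 0.
Eigenvalues λ = -1 ± 3i (complex conjugate pair).
For λ=-1+3i: an eigenvector is (-1,1) - i(0,-1) = (-1, 1 + i).
A real fundamental pair from Re and Im of e^((-1+3i)t)v: X_1 = e^(-t)(cos(3t)·(-1,1) + sin(3t)·(0,-1)), X_2 = e^(-t)(sin(3t)·(-1,1) - cos(3t)·(0,-1)).
General solution: C_1X_1 + C_2X_2.

x(t) = -C_1e^(-t)cos(3t) - C_2e^(-t)sin(3t), y(t) = -C_1e^(-t)sin(3t) + C_1e^(-t)cos(3t) + C_2e^(-t)sin(3t) + C_2e^(-t)cos(3t)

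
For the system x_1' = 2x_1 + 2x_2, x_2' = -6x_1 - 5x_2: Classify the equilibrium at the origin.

stable node

A = [[2,2],[-6,-5]]; det(A-λI) = λ^2 + 3λ + 2.
λ = -1, -2: both negative.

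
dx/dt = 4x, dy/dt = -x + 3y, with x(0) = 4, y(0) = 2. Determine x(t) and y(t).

Coefficient matrix A = [[4, 0], [-1, 3]].
Characteristic polynomial det(A - λI) = λ^2 - 7λ + 12 = 0.
Eigenvalues λ = 3, 4.
For λ=3: (A-λI) row 1 is [1, 0], so an eigenvector is (0, -1).
For λ=4: (A-λI) row 2 is [-1, -1], so an eigenvector is (-1, 1).
General solution: c_1e^(3t)(0,-1) + c_2e^(4t)(-1,1).
Applying x(0)=4, y(0)=2 gives c_1=-6, c_2=-4.

x(t) = 4e^(4t), y(t) = -4e^(4t) + 6e^(3t)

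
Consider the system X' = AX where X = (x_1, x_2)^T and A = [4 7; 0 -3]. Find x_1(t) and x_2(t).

Coefficient matrix A = [[4, 7], [0, -3]].
Characteristic polynomial det(A - λI) = λ^2 - λ - 12 = 0.
Eigenvalues λ = 4, -3.
For λ=4: (A-λI) row 1 is [0, 7], so an eigenvector is (1, 0).
For λ=-3: (A-λI) row 1 is [7, 7], so an eigenvector is (-1, 1).
General solution: K_1e^(4t)(1,0) + K_2e^(-3t)(-1,1).

x_1(t) = K_1e^(4t) - K_2e^(-3t), x_2(t) = K_2e^(-3t)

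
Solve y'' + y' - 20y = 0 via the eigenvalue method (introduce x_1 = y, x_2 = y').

y(t) = C_1e^(4t) + C_2e^(-5t)

Let x_1 = y, x_2 = y'. Then x_1' = x_2 and x_2' = 20x_1 - x_2.
A = [[0,1],[20,-1]]; det(A-λI) = λ^2 + λ - 20.
Eigenvalues λ = 4, -5 with eigenvectors (1,4), (1,-5).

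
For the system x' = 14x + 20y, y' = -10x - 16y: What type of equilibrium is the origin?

saddle

A = [[14,20],[-10,-16]]; det(A-λI) = λ^2 + 2λ - 24.
λ = 4, -6: opposite signs.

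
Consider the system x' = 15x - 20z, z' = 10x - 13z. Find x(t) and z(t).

x(t) = -3C_1e^(t)sin(2t) + C_1e^(t)cos(2t) + C_2e^(t)sin(2t) + 3C_2e^(t)cos(2t), z(t) = -2C_1e^(t)sin(2t) + C_1e^(t)cos(2t) + C_2e^(t)sin(2t) + 2C_2e^(t)cos(2t)

Coefficient matrix A = [[15, -20], [10, -13]].
Characteristic polynomial det(A - λI) = λ^2 - 2λ + 5 = 0.
Eigenvalues λ = 1 ± 2i (complex conjugate pair).
For λ=1+2i: an eigenvector is (1,1) - i(-3,-2) = (1 + 3i, 1 + 2i).
A real fundamental pair from Re and Im of e^((1+2i)t)v: X_1 = e^(t)(cos(2t)·(1,1) + sin(2t)·(-3,-2)), X_2 = e^(t)(sin(2t)·(1,1) - cos(2t)·(-3,-2)).
General solution: C_1X_1 + C_2X_2.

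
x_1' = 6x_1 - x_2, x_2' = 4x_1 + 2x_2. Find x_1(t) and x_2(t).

Coefficient matrix A = [[6, -1], [4, 2]].
Characteristic polynomial det(A - λI) = λ^2 - 8λ + 16 = 0.
Single eigenvalue λ = 4 with algebraic multiplicity 2.
Eigenvector v = (1,2); generalized eigenvector w with (A-λI)w=v is (1,1).
General solution: e^(4t)[C_1·v + C_2·(t·v + w)].

x_1(t) = C_1e^(4t) + C_2te^(4t) + C_2e^(4t), x_2(t) = 2C_1e^(4t) + 2C_2te^(4t) + C_2e^(4t)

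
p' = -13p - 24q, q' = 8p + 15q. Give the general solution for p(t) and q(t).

p(t) = 2C_1e^(-t) + 3C_2e^(3t), q(t) = -C_1e^(-t) - 2C_2e^(3t)

Coefficient matrix A = [[-13, -24], [8, 15]].
Characteristic polynomial det(A - λI) = λ^2 - 2λ - 3 = 0.
Eigenvalues λ = -1, 3.
For λ=-1: (A-λI) row 1 is [-12, -24], so an eigenvector is (2, -1).
For λ=3: (A-λI) row 1 is [-16, -24], so an eigenvector is (3, -2).
General solution: C_1e^(-t)(2,-1) + C_2e^(3t)(3,-2).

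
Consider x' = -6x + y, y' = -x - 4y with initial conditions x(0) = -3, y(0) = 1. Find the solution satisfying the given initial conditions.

Coefficient matrix A = [[-6, 1], [-1, -4]].
Characteristic polynomial det(A - λI) = λ^2 + 10λ + 25 = 0.
Single eigenvalue λ = -5 with algebraic multiplicity 2.
Eigenvector v = (1,1); generalized eigenvector w with (A-λI)w=v is (2,3).
General solution: e^(-5t)[C_1·v + C_2·(t·v + w)].
Applying x(0)=-3, y(0)=1 gives C_1=-11, C_2=4.

x(t) = 4te^(-5t) - 3e^(-5t), y(t) = 4te^(-5t) + e^(-5t)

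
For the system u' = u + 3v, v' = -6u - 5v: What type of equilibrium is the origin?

A = [[1,3],[-6,-5]]; det(A-λI) = λ^2 + 4λ + 13.
λ = -2 ± 3i: negative real part.

stable spiral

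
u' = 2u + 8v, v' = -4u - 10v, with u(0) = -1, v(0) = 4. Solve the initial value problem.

u(t) = 6e^(-2t) - 7e^(-6t), v(t) = -3e^(-2t) + 7e^(-6t)

Coefficient matrix A = [[2, 8], [-4, -10]].
Characteristic polynomial det(A - λI) = λ^2 + 8λ + 12 = 0.
Eigenvalues λ = -6, -2.
For λ=-6: (A-λI) row 1 is [8, 8], so an eigenvector is (1, -1).
For λ=-2: (A-λI) row 1 is [4, 8], so an eigenvector is (2, -1).
General solution: c_1e^(-6t)(1,-1) + c_2e^(-2t)(2,-1).
Applying u(0)=-1, v(0)=4 gives c_1=-7, c_2=3.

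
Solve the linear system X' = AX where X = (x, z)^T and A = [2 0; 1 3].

x(t) = -K_1e^(2t), z(t) = K_1e^(2t) - K_2e^(3t)

Coefficient matrix A = [[2, 0], [1, 3]].
Characteristic polynomial det(A - λI) = λ^2 - 5λ + 6 = 0.
Eigenvalues λ = 2, 3.
For λ=2: (A-λI) row 2 is [1, 1], so an eigenvector is (-1, 1).
For λ=3: (A-λI) row 1 is [-1, 0], so an eigenvector is (0, -1).
General solution: K_1e^(2t)(-1,1) + K_2e^(3t)(0,-1).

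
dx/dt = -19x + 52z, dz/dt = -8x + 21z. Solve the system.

x(t) = 3K_1e^(t)sin(4t) + 2K_1e^(t)cos(4t) + 2K_2e^(t)sin(4t) - 3K_2e^(t)cos(4t), z(t) = K_1e^(t)sin(4t) + K_1e^(t)cos(4t) + K_2e^(t)sin(4t) - K_2e^(t)cos(4t)

Coefficient matrix A = [[-19, 52], [-8, 21]].
Characteristic polynomial det(A - λI) = λ^2 - 2λ + 17 = 0.
Eigenvalues λ = 1 ± 4i (complex conjugate pair).
For λ=1+4i: an eigenvector is (2,1) - i(3,1) = (2 - 3i, 1 - i).
A real fundamental pair from Re and Im of e^((1+4i)t)v: X_1 = e^(t)(cos(4t)·(2,1) + sin(4t)·(3,1)), X_2 = e^(t)(sin(4t)·(2,1) - cos(4t)·(3,1)).
General solution: K_1X_1 + K_2X_2.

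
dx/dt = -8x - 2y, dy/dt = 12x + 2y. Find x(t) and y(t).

x(t) = -c_1e^(-4t) - c_2e^(-2t), y(t) = 2c_1e^(-4t) + 3c_2e^(-2t)

Coefficient matrix A = [[-8, -2], [12, 2]].
Characteristic polynomial det(A - λI) = λ^2 + 6λ + 8 = 0.
Eigenvalues λ = -4, -2.
For λ=-4: (A-λI) row 1 is [-4, -2], so an eigenvector is (-1, 2).
For λ=-2: (A-λI) row 1 is [-6, -2], so an eigenvector is (-1, 3).
General solution: c_1e^(-4t)(-1,2) + c_2e^(-2t)(-1,3).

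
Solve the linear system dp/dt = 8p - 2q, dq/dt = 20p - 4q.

Coefficient matrix A = [[8, -2], [20, -4]].
Characteristic polynomial det(A - λI) = λ^2 - 4λ + 8 = 0.
Eigenvalues λ = 2 ± 2i (complex conjugate pair).
For λ=2+2i: an eigenvector is (0,1) - i(-1,-3) = (0 + i, 1 + 3i).
A real fundamental pair from Re and Im of e^((2+2i)t)v: X_1 = e^(2t)(cos(2t)·(0,1) + sin(2t)·(-1,-3)), X_2 = e^(2t)(sin(2t)·(0,1) - cos(2t)·(-1,-3)).
General solution: K_1X_1 + K_2X_2.

p(t) = -K_1e^(2t)sin(2t) + K_2e^(2t)cos(2t), q(t) = -3K_1e^(2t)sin(2t) + K_1e^(2t)cos(2t) + K_2e^(2t)sin(2t) + 3K_2e^(2t)cos(2t)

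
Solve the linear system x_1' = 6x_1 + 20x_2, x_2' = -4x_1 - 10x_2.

Coefficient matrix A = [[6, 20], [-4, -10]].
Characteristic polynomial det(A - λI) = λ^2 + 4λ + 20 = 0.
Eigenvalues λ = -2 ± 4i (complex conjugate pair).
For λ=-2+4i: an eigenvector is (2,-1) - i(-1,0) = (2 + i, -1).
A real fundamental pair from Re and Im of e^((-2+4i)t)v: X_1 = e^(-2t)(cos(4t)·(2,-1) + sin(4t)·(-1,0)), X_2 = e^(-2t)(sin(4t)·(2,-1) - cos(4t)·(-1,0)).
General solution: c_1X_1 + c_2X_2.

x_1(t) = -c_1e^(-2t)sin(4t) + 2c_1e^(-2t)cos(4t) + 2c_2e^(-2t)sin(4t) + c_2e^(-2t)cos(4t), x_2(t) = -c_1e^(-2t)cos(4t) - c_2e^(-2t)sin(4t)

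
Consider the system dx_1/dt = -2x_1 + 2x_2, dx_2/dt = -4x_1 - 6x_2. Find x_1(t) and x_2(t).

Coefficient matrix A = [[-2, 2], [-4, -6]].
Characteristic polynomial det(A - λI) = λ^2 + 8λ + 20 = 0.
Eigenvalues λ = -4 ± 2i (complex conjugate pair).
For λ=-4+2i: an eigenvector is (1,-1) - i(0,-1) = (1, -1 + i).
A real fundamental pair from Re and Im of e^((-4+2i)t)v: X_1 = e^(-4t)(cos(2t)·(1,-1) + sin(2t)·(0,-1)), X_2 = e^(-4t)(sin(2t)·(1,-1) - cos(2t)·(0,-1)).
General solution: K_1X_1 + K_2X_2.

x_1(t) = K_1e^(-4t)cos(2t) + K_2e^(-4t)sin(2t), x_2(t) = -K_1e^(-4t)sin(2t) - K_1e^(-4t)cos(2t) - K_2e^(-4t)sin(2t) + K_2e^(-4t)cos(2t)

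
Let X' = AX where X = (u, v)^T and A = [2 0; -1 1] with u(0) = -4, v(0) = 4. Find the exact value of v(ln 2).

16

A = [[2,0],[-1,1]]; eigenvalues λ = 1, 2.
Eigenvectors: (0,-1) for λ=1, (-1,1) for λ=2.
From the initial condition, c_1 = 0, c_2 = 4.
v(ln 2) = (0)(2^1)(-1) + (4)(2^2)(1) = 16.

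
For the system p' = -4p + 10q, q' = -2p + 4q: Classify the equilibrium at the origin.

center

A = [[-4,10],[-2,4]]; det(A-λI) = λ^2 + 4.
λ = 0 ± 2i: zero real part.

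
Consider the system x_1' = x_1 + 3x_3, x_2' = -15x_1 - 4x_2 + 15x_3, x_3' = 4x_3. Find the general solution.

Coefficient matrix A = [[1, 0, 3], [-15, -4, 15], [0, 0, 4]].
det(A - λI) = 0 gives eigenvalues λ = 1, -4, 4.
For λ=1: eigenvector (1,-3,0).
For λ=-4: eigenvector (0,1,0).
For λ=4: eigenvector (1,0,1).
General solution: C_1e^(t)(1,-3,0) + C_2e^(-4t)(0,1,0) + C_3e^(4t)(1,0,1).

x_1(t) = C_1e^(t) + C_3e^(4t), x_2(t) = -3C_1e^(t) + C_2e^(-4t), x_3(t) = C_3e^(4t)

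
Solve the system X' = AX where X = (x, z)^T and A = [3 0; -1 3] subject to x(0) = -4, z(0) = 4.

x(t) = -4e^(3t), z(t) = 4te^(3t) + 4e^(3t)

Coefficient matrix A = [[3, 0], [-1, 3]].
Characteristic polynomial det(A - λI) = λ^2 - 6λ + 9 = 0.
Single eigenvalue λ = 3 with algebraic multiplicity 2.
Eigenvector v = (0,1); generalized eigenvector w with (A-λI)w=v is (-1,0).
General solution: e^(3t)[c_1·v + c_2·(t·v + w)].
Applying x(0)=-4, z(0)=4 gives c_1=4, c_2=4.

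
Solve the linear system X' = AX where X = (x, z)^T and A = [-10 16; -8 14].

Coefficient matrix A = [[-10, 16], [-8, 14]].
Characteristic polynomial det(A - λI) = λ^2 - 4λ - 12 = 0.
Eigenvalues λ = 6, -2.
For λ=6: (A-λI) row 1 is [-16, 16], so an eigenvector is (-1, -1).
For λ=-2: (A-λI) row 1 is [-8, 16], so an eigenvector is (2, 1).
General solution: c_1e^(6t)(-1,-1) + c_2e^(-2t)(2,1).

x(t) = -c_1e^(6t) + 2c_2e^(-2t), z(t) = -c_1e^(6t) + c_2e^(-2t)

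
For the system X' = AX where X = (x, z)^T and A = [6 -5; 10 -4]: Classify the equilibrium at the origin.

A = [[6,-5],[10,-4]]; det(A-λI) = λ^2 - 2λ + 26.
λ = 1 ± 5i: positive real part.

unstable spiral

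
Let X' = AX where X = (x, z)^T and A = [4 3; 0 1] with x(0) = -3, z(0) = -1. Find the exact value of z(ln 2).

A = [[4,3],[0,1]]; eigenvalues λ = 1, 4.
Eigenvectors: (1,-1) for λ=1, (-1,0) for λ=4.
From the initial condition, c_1 = 1, c_2 = 4.
z(ln 2) = (1)(2^1)(-1) + (4)(2^4)(0) = -2.

-2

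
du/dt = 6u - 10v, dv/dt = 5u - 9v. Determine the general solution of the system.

Coefficient matrix A = [[6, -10], [5, -9]].
Characteristic polynomial det(A - λI) = λ^2 + 3λ - 4 = 0.
Eigenvalues λ = 1, -4.
For λ=1: (A-λI) row 1 is [5, -10], so an eigenvector is (2, 1).
For λ=-4: (A-λI) row 1 is [10, -10], so an eigenvector is (-1, -1).
General solution: C_1e^(t)(2,1) + C_2e^(-4t)(-1,-1).

u(t) = 2C_1e^(t) - C_2e^(-4t), v(t) = C_1e^(t) - C_2e^(-4t)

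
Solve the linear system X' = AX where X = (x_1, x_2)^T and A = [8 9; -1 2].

x_1(t) = 3K_1e^(5t) + 3K_2te^(5t) - 2K_2e^(5t), x_2(t) = -K_1e^(5t) - K_2te^(5t) + K_2e^(5t)

Coefficient matrix A = [[8, 9], [-1, 2]].
Characteristic polynomial det(A - λI) = λ^2 - 10λ + 25 = 0.
Single eigenvalue λ = 5 with algebraic multiplicity 2.
Eigenvector v = (3,-1); generalized eigenvector w with (A-λI)w=v is (-2,1).
General solution: e^(5t)[K_1·v + K_2·(t·v + w)].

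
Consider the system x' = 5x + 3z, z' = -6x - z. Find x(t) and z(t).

x(t) = K_1e^(2t)cos(3t) + K_2e^(2t)sin(3t), z(t) = -K_1e^(2t)sin(3t) - K_1e^(2t)cos(3t) - K_2e^(2t)sin(3t) + K_2e^(2t)cos(3t)

Coefficient matrix A = [[5, 3], [-6, -1]].
Characteristic polynomial det(A - λI) = λ^2 - 4λ + 13 = 0.
Eigenvalues λ = 2 ± 3i (complex conjugate pair).
For λ=2+3i: an eigenvector is (1,-1) - i(0,-1) = (1, -1 + i).
A real fundamental pair from Re and Im of e^((2+3i)t)v: X_1 = e^(2t)(cos(3t)·(1,-1) + sin(3t)·(0,-1)), X_2 = e^(2t)(sin(3t)·(1,-1) - cos(3t)·(0,-1)).
General solution: K_1X_1 + K_2X_2.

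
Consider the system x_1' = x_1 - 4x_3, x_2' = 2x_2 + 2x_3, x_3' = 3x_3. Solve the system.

Coefficient matrix A = [[1, 0, -4], [0, 2, 2], [0, 0, 3]].
det(A - λI) = 0 gives eigenvalues λ = 3, 2, 1.
For λ=3: eigenvector (-2,2,1).
For λ=2: eigenvector (0,1,0).
For λ=1: eigenvector (1,0,0).
General solution: C_1e^(3t)(-2,2,1) + C_2e^(2t)(0,1,0) + C_3e^(t)(1,0,0).

x_1(t) = -2C_1e^(3t) + C_3e^(t), x_2(t) = 2C_1e^(3t) + C_2e^(2t), x_3(t) = C_1e^(3t)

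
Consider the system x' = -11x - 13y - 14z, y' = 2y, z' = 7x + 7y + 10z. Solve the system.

Coefficient matrix A = [[-11, -13, -14], [0, 2, 0], [7, 7, 10]].
det(A - λI) = 0 gives eigenvalues λ = 3, 2, -4.
For λ=3: eigenvector (-1,0,1).
For λ=2: eigenvector (-1,1,0).
For λ=-4: eigenvector (-2,0,1).
General solution: K_1e^(3t)(-1,0,1) + K_2e^(2t)(-1,1,0) + K_3e^(-4t)(-2,0,1).

x(t) = -K_1e^(3t) - K_2e^(2t) - 2K_3e^(-4t), y(t) = K_2e^(2t), z(t) = K_1e^(3t) + K_3e^(-4t)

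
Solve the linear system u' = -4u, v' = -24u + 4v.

u(t) = C_1e^(-4t), v(t) = 3C_1e^(-4t) + C_2e^(4t)

Coefficient matrix A = [[-4, 0], [-24, 4]].
Characteristic polynomial det(A - λI) = λ^2 - 16 = 0.
Eigenvalues λ = -4, 4.
For λ=-4: (A-λI) row 2 is [-24, 8], so an eigenvector is (1, 3).
For λ=4: (A-λI) row 1 is [-8, 0], so an eigenvector is (0, 1).
General solution: C_1e^(-4t)(1,3) + C_2e^(4t)(0,1).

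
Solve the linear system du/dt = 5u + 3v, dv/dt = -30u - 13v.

u(t) = c_1e^(-4t)sin(3t) - c_2e^(-4t)cos(3t), v(t) = -3c_1e^(-4t)sin(3t) + c_1e^(-4t)cos(3t) + c_2e^(-4t)sin(3t) + 3c_2e^(-4t)cos(3t)

Coefficient matrix A = [[5, 3], [-30, -13]].
Characteristic polynomial det(A - λI) = λ^2 + 8λ + 25 = 0.
Eigenvalues λ = -4 ± 3i (complex conjugate pair).
For λ=-4+3i: an eigenvector is (0,1) - i(1,-3) = (0 - i, 1 + 3i).
A real fundamental pair from Re and Im of e^((-4+3i)t)v: X_1 = e^(-4t)(cos(3t)·(0,1) + sin(3t)·(1,-3)), X_2 = e^(-4t)(sin(3t)·(0,1) - cos(3t)·(1,-3)).
General solution: c_1X_1 + c_2X_2.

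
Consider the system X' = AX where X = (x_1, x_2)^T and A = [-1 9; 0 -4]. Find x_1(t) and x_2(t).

x_1(t) = C_1e^(-t) - 3C_2e^(-4t), x_2(t) = C_2e^(-4t)

Coefficient matrix A = [[-1, 9], [0, -4]].
Characteristic polynomial det(A - λI) = λ^2 + 5λ + 4 = 0.
Eigenvalues λ = -1, -4.
For λ=-1: (A-λI) row 1 is [0, 9], so an eigenvector is (1, 0).
For λ=-4: (A-λI) row 1 is [3, 9], so an eigenvector is (-3, 1).
General solution: C_1e^(-t)(1,0) + C_2e^(-4t)(-3,1).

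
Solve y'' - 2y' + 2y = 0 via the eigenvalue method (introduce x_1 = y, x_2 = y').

y(t) = c_1e^(t)cos(t) + c_2e^(t)sin(t)

Let x_1 = y, x_2 = y'. Then x_1' = x_2 and x_2' = -2x_1 + 2x_2.
A = [[0,1],[-2,2]]; det(A-λI) = λ^2 - 2λ + 2.
Eigenvalues λ = 1 ± i.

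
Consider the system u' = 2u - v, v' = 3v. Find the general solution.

Coefficient matrix A = [[2, -1], [0, 3]].
Characteristic polynomial det(A - λI) = λ^2 - 5λ + 6 = 0.
Eigenvalues λ = 2, 3.
For λ=2: (A-λI) row 1 is [0, -1], so an eigenvector is (-1, 0).
For λ=3: (A-λI) row 1 is [-1, -1], so an eigenvector is (1, -1).
General solution: c_1e^(2t)(-1,0) + c_2e^(3t)(1,-1).

u(t) = -c_1e^(2t) + c_2e^(3t), v(t) = -c_2e^(3t)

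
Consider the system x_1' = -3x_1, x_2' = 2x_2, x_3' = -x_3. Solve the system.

x_1(t) = C_3e^(-3t), x_2(t) = C_2e^(2t), x_3(t) = C_1e^(-t)

Coefficient matrix A = [[-3, 0, 0], [0, 2, 0], [0, 0, -1]].
det(A - λI) = 0 gives eigenvalues λ = -1, 2, -3.
For λ=-1: eigenvector (0,0,1).
For λ=2: eigenvector (0,1,0).
For λ=-3: eigenvector (1,0,0).
General solution: C_1e^(-t)(0,0,1) + C_2e^(2t)(0,1,0) + C_3e^(-3t)(1,0,0).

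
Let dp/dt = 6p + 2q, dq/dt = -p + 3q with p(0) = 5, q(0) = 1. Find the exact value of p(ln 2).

A = [[6,2],[-1,3]]; eigenvalues λ = 5, 4.
Eigenvectors: (-2,1) for λ=5, (-1,1) for λ=4.
From the initial condition, c_1 = -6, c_2 = 7.
p(ln 2) = (-6)(2^5)(-2) + (7)(2^4)(-1) = 272.

272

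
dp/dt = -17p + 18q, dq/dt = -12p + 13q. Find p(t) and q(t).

Coefficient matrix A = [[-17, 18], [-12, 13]].
Characteristic polynomial det(A - λI) = λ^2 + 4λ - 5 = 0.
Eigenvalues λ = 1, -5.
For λ=1: (A-λI) row 1 is [-18, 18], so an eigenvector is (1, 1).
For λ=-5: (A-λI) row 1 is [-12, 18], so an eigenvector is (3, 2).
General solution: C_1e^(t)(1,1) + C_2e^(-5t)(3,2).

p(t) = C_1e^(t) + 3C_2e^(-5t), q(t) = C_1e^(t) + 2C_2e^(-5t)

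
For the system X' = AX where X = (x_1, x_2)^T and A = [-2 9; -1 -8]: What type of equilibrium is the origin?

stable improper node

A = [[-2,9],[-1,-8]]; det(A-λI) = λ^2 + 10λ + 25.
repeated λ = -5 with a single eigenvector.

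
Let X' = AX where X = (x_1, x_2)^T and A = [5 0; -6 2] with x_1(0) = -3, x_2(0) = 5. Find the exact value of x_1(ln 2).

-96

A = [[5,0],[-6,2]]; eigenvalues λ = 5, 2.
Eigenvectors: (1,-2) for λ=5, (0,-1) for λ=2.
From the initial condition, c_1 = -3, c_2 = 1.
x_1(ln 2) = (-3)(2^5)(1) + (1)(2^2)(0) = -96.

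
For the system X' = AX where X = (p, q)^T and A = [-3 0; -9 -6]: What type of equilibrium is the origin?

A = [[-3,0],[-9,-6]]; det(A-λI) = λ^2 + 9λ + 18.
λ = -3, -6: both negative.

stable node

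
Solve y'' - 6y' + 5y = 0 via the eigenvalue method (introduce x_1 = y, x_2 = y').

Let x_1 = y, x_2 = y'. Then x_1' = x_2 and x_2' = -5x_1 + 6x_2.
A = [[0,1],[-5,6]]; det(A-λI) = λ^2 - 6λ + 5.
Eigenvalues λ = 5, 1 with eigenvectors (1,5), (1,1).

y(t) = c_1e^(5t) + c_2e^(t)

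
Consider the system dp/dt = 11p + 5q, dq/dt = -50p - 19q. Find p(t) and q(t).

Coefficient matrix A = [[11, 5], [-50, -19]].
Characteristic polynomial det(A - λI) = λ^2 + 8λ + 41 = 0.
Eigenvalues λ = -4 ± 5i (complex conjugate pair).
For λ=-4+5i: an eigenvector is (1,-3) - i(0,-1) = (1, -3 + i).
A real fundamental pair from Re and Im of e^((-4+5i)t)v: X_1 = e^(-4t)(cos(5t)·(1,-3) + sin(5t)·(0,-1)), X_2 = e^(-4t)(sin(5t)·(1,-3) - cos(5t)·(0,-1)).
General solution: C_1X_1 + C_2X_2.

p(t) = C_1e^(-4t)cos(5t) + C_2e^(-4t)sin(5t), q(t) = -C_1e^(-4t)sin(5t) - 3C_1e^(-4t)cos(5t) - 3C_2e^(-4t)sin(5t) + C_2e^(-4t)cos(5t)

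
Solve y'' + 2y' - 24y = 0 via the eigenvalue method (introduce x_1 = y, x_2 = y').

Let x_1 = y, x_2 = y'. Then x_1' = x_2 and x_2' = 24x_1 - 2x_2.
A = [[0,1],[24,-2]]; det(A-λI) = λ^2 + 2λ - 24.
Eigenvalues λ = 4, -6 with eigenvectors (1,4), (1,-6).

y(t) = C_1e^(4t) + C_2e^(-6t)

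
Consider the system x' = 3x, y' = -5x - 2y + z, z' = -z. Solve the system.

x(t) = K_1e^(3t), y(t) = -K_1e^(3t) + K_2e^(-2t) + K_3e^(-t), z(t) = K_3e^(-t)

Coefficient matrix A = [[3, 0, 0], [-5, -2, 1], [0, 0, -1]].
det(A - λI) = 0 gives eigenvalues λ = 3, -2, -1.
For λ=3: eigenvector (1,-1,0).
For λ=-2: eigenvector (0,1,0).
For λ=-1: eigenvector (0,1,1).
General solution: K_1e^(3t)(1,-1,0) + K_2e^(-2t)(0,1,0) + K_3e^(-t)(0,1,1).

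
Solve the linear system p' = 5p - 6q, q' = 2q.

p(t) = -2C_1e^(2t) - C_2e^(5t), q(t) = -C_1e^(2t)

Coefficient matrix A = [[5, -6], [0, 2]].
Characteristic polynomial det(A - λI) = λ^2 - 7λ + 10 = 0.
Eigenvalues λ = 2, 5.
For λ=2: (A-λI) row 1 is [3, -6], so an eigenvector is (-2, -1).
For λ=5: (A-λI) row 1 is [0, -6], so an eigenvector is (-1, 0).
General solution: C_1e^(2t)(-2,-1) + C_2e^(5t)(-1,0).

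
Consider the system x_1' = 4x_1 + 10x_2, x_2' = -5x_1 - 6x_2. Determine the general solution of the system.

Coefficient matrix A = [[4, 10], [-5, -6]].
Characteristic polynomial det(A - λI) = λ^2 + 2λ + 26 = 0.
Eigenvalues λ = -1 ± 5i (complex conjugate pair).
For λ=-1+5i: an eigenvector is (1,-1) - i(-1,0) = (1 + i, -1).
A real fundamental pair from Re and Im of e^((-1+5i)t)v: X_1 = e^(-t)(cos(5t)·(1,-1) + sin(5t)·(-1,0)), X_2 = e^(-t)(sin(5t)·(1,-1) - cos(5t)·(-1,0)).
General solution: C_1X_1 + C_2X_2.

x_1(t) = -C_1e^(-t)sin(5t) + C_1e^(-t)cos(5t) + C_2e^(-t)sin(5t) + C_2e^(-t)cos(5t), x_2(t) = -C_1e^(-t)cos(5t) - C_2e^(-t)sin(5t)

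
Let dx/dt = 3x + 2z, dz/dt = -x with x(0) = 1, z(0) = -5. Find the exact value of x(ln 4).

-92

A = [[3,2],[-1,0]]; eigenvalues λ = 2, 1.
Eigenvectors: (2,-1) for λ=2, (1,-1) for λ=1.
From the initial condition, c_1 = -4, c_2 = 9.
x(ln 4) = (-4)(4^2)(2) + (9)(4^1)(1) = -92.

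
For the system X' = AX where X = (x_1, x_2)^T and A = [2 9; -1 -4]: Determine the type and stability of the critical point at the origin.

stable improper node

A = [[2,9],[-1,-4]]; det(A-λI) = λ^2 + 2λ + 1.
repeated λ = -1 with a single eigenvector.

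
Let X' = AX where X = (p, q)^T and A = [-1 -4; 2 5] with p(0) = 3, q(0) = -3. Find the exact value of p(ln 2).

A = [[-1,-4],[2,5]]; eigenvalues λ = 1, 3.
Eigenvectors: (-2,1) for λ=1, (-1,1) for λ=3.
From the initial condition, c_1 = 0, c_2 = -3.
p(ln 2) = (0)(2^1)(-2) + (-3)(2^3)(-1) = 24.

24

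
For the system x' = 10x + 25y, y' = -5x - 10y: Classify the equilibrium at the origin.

center

A = [[10,25],[-5,-10]]; det(A-λI) = λ^2 + 25.
λ = 0 ± 5i: zero real part.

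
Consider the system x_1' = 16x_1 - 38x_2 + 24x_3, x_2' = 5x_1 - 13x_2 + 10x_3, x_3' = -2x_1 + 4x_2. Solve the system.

x_1(t) = -K_1e^(2t) + 2K_2e^(-3t) + 2K_3e^(4t), x_2(t) = -K_1e^(2t) + K_2e^(-3t), x_3(t) = -K_1e^(2t) - K_3e^(4t)

Coefficient matrix A = [[16, -38, 24], [5, -13, 10], [-2, 4, 0]].
det(A - λI) = 0 gives eigenvalues λ = 2, -3, 4.
For λ=2: eigenvector (-1,-1,-1).
For λ=-3: eigenvector (2,1,0).
For λ=4: eigenvector (2,0,-1).
General solution: K_1e^(2t)(-1,-1,-1) + K_2e^(-3t)(2,1,0) + K_3e^(4t)(2,0,-1).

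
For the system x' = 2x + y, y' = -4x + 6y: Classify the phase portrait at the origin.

A = [[2,1],[-4,6]]; det(A-λI) = λ^2 - 8λ + 16.
repeated λ = 4 with a single eigenvector.

unstable improper node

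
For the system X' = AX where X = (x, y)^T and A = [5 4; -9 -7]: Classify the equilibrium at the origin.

A = [[5,4],[-9,-7]]; det(A-λI) = λ^2 + 2λ + 1.
repeated λ = -1 with a single eigenvector.

stable improper node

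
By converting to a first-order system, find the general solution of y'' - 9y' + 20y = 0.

y(t) = K_1e^(4t) + K_2e^(5t)

Let x_1 = y, x_2 = y'. Then x_1' = x_2 and x_2' = -20x_1 + 9x_2.
A = [[0,1],[-20,9]]; det(A-λI) = λ^2 - 9λ + 20.
Eigenvalues λ = 4, 5 with eigenvectors (1,4), (1,5).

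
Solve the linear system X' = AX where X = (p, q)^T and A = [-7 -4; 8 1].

p(t) = C_1e^(-3t)cos(4t) + C_2e^(-3t)sin(4t), q(t) = C_1e^(-3t)sin(4t) - C_1e^(-3t)cos(4t) - C_2e^(-3t)sin(4t) - C_2e^(-3t)cos(4t)

Coefficient matrix A = [[-7, -4], [8, 1]].
Characteristic polynomial det(A - λI) = λ^2 + 6λ + 25 = 0.
Eigenvalues λ = -3 ± 4i (complex conjugate pair).
For λ=-3+4i: an eigenvector is (1,-1) - i(0,1) = (1, -1 - i).
A real fundamental pair from Re and Im of e^((-3+4i)t)v: X_1 = e^(-3t)(cos(4t)·(1,-1) + sin(4t)·(0,1)), X_2 = e^(-3t)(sin(4t)·(1,-1) - cos(4t)·(0,1)).
General solution: C_1X_1 + C_2X_2.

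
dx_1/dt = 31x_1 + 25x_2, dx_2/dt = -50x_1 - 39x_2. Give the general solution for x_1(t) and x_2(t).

Coefficient matrix A = [[31, 25], [-50, -39]].
Characteristic polynomial det(A - λI) = λ^2 + 8λ + 41 = 0.
Eigenvalues λ = -4 ± 5i (complex conjugate pair).
For λ=-4+5i: an eigenvector is (-2,3) - i(1,-1) = (-2 - i, 3 + i).
A real fundamental pair from Re and Im of e^((-4+5i)t)v: X_1 = e^(-4t)(cos(5t)·(-2,3) + sin(5t)·(1,-1)), X_2 = e^(-4t)(sin(5t)·(-2,3) - cos(5t)·(1,-1)).
General solution: c_1X_1 + c_2X_2.

x_1(t) = c_1e^(-4t)sin(5t) - 2c_1e^(-4t)cos(5t) - 2c_2e^(-4t)sin(5t) - c_2e^(-4t)cos(5t), x_2(t) = -c_1e^(-4t)sin(5t) + 3c_1e^(-4t)cos(5t) + 3c_2e^(-4t)sin(5t) + c_2e^(-4t)cos(5t)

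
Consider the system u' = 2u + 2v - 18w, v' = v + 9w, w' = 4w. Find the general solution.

Coefficient matrix A = [[2, 2, -18], [0, 1, 9], [0, 0, 4]].
det(A - λI) = 0 gives eigenvalues λ = 1, 2, 4.
For λ=1: eigenvector (2,-1,0).
For λ=2: eigenvector (1,0,0).
For λ=4: eigenvector (-6,3,1).
General solution: K_1e^(t)(2,-1,0) + K_2e^(2t)(1,0,0) + K_3e^(4t)(-6,3,1).

u(t) = 2K_1e^(t) + K_2e^(2t) - 6K_3e^(4t), v(t) = -K_1e^(t) + 3K_3e^(4t), w(t) = K_3e^(4t)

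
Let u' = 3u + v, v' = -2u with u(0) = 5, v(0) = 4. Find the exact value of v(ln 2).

-20

A = [[3,1],[-2,0]]; eigenvalues λ = 1, 2.
Eigenvectors: (-1,2) for λ=1, (1,-1) for λ=2.
From the initial condition, c_1 = 9, c_2 = 14.
v(ln 2) = (9)(2^1)(2) + (14)(2^2)(-1) = -20.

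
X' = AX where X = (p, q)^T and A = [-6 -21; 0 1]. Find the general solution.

Coefficient matrix A = [[-6, -21], [0, 1]].
Characteristic polynomial det(A - λI) = λ^2 + 5λ - 6 = 0.
Eigenvalues λ = 1, -6.
For λ=1: (A-λI) row 1 is [-7, -21], so an eigenvector is (-3, 1).
For λ=-6: (A-λI) row 1 is [0, -21], so an eigenvector is (-1, 0).
General solution: c_1e^(t)(-3,1) + c_2e^(-6t)(-1,0).

p(t) = -3c_1e^(t) - c_2e^(-6t), q(t) = c_1e^(t)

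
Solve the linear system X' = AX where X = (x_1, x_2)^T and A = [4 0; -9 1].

x_1(t) = c_2e^(4t), x_2(t) = -c_1e^(t) - 3c_2e^(4t)

Coefficient matrix A = [[4, 0], [-9, 1]].
Characteristic polynomial det(A - λI) = λ^2 - 5λ + 4 = 0.
Eigenvalues λ = 1, 4.
For λ=1: (A-λI) row 1 is [3, 0], so an eigenvector is (0, -1).
For λ=4: (A-λI) row 2 is [-9, -3], so an eigenvector is (1, -3).
General solution: c_1e^(t)(0,-1) + c_2e^(4t)(1,-3).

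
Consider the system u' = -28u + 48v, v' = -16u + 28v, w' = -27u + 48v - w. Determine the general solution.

u(t) = 2K_1e^(-4t) - 3K_2e^(4t), v(t) = K_1e^(-4t) - 2K_2e^(4t), w(t) = 2K_1e^(-4t) - 3K_2e^(4t) + K_3e^(-t)

Coefficient matrix A = [[-28, 48, 0], [-16, 28, 0], [-27, 48, -1]].
det(A - λI) = 0 gives eigenvalues λ = -4, 4, -1.
For λ=-4: eigenvector (2,1,2).
For λ=4: eigenvector (-3,-2,-3).
For λ=-1: eigenvector (0,0,1).
General solution: K_1e^(-4t)(2,1,2) + K_2e^(4t)(-3,-2,-3) + K_3e^(-t)(0,0,1).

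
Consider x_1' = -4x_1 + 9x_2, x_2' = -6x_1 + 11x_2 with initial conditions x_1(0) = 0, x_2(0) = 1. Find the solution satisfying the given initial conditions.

Coefficient matrix A = [[-4, 9], [-6, 11]].
Characteristic polynomial det(A - λI) = λ^2 - 7λ + 10 = 0.
Eigenvalues λ = 2, 5.
For λ=2: (A-λI) row 1 is [-6, 9], so an eigenvector is (-3, -2).
For λ=5: (A-λI) row 1 is [-9, 9], so an eigenvector is (-1, -1).
General solution: c_1e^(2t)(-3,-2) + c_2e^(5t)(-1,-1).
Applying x_1(0)=0, x_2(0)=1 gives c_1=1, c_2=-3.

x_1(t) = 3e^(5t) - 3e^(2t), x_2(t) = 3e^(5t) - 2e^(2t)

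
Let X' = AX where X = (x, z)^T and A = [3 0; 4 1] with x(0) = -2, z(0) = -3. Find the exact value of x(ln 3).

-54

A = [[3,0],[4,1]]; eigenvalues λ = 1, 3.
Eigenvectors: (0,1) for λ=1, (1,2) for λ=3.
From the initial condition, c_1 = 1, c_2 = -2.
x(ln 3) = (1)(3^1)(0) + (-2)(3^3)(1) = -54.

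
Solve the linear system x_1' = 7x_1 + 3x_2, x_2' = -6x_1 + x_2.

Coefficient matrix A = [[7, 3], [-6, 1]].
Characteristic polynomial det(A - λI) = λ^2 - 8λ + 25 = 0.
Eigenvalues λ = 4 ± 3i (complex conjugate pair).
For λ=4+3i: an eigenvector is (1,-1) - i(0,-1) = (1, -1 + i).
A real fundamental pair from Re and Im of e^((4+3i)t)v: X_1 = e^(4t)(cos(3t)·(1,-1) + sin(3t)·(0,-1)), X_2 = e^(4t)(sin(3t)·(1,-1) - cos(3t)·(0,-1)).
General solution: c_1X_1 + c_2X_2.

x_1(t) = c_1e^(4t)cos(3t) + c_2e^(4t)sin(3t), x_2(t) = -c_1e^(4t)sin(3t) - c_1e^(4t)cos(3t) - c_2e^(4t)sin(3t) + c_2e^(4t)cos(3t)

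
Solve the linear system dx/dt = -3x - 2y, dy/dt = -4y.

Coefficient matrix A = [[-3, -2], [0, -4]].
Characteristic polynomial det(A - λI) = λ^2 + 7λ + 12 = 0.
Eigenvalues λ = -4, -3.
For λ=-4: (A-λI) row 1 is [1, -2], so an eigenvector is (2, 1).
For λ=-3: (A-λI) row 1 is [0, -2], so an eigenvector is (1, 0).
General solution: C_1e^(-4t)(2,1) + C_2e^(-3t)(1,0).

x(t) = 2C_1e^(-4t) + C_2e^(-3t), y(t) = C_1e^(-4t)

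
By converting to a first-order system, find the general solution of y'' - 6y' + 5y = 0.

y(t) = c_1e^(t) + c_2e^(5t)

Let x_1 = y, x_2 = y'. Then x_1' = x_2 and x_2' = -5x_1 + 6x_2.
A = [[0,1],[-5,6]]; det(A-λI) = λ^2 - 6λ + 5.
Eigenvalues λ = 1, 5 with eigenvectors (1,1), (1,5).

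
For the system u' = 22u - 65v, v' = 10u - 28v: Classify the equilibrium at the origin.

A = [[22,-65],[10,-28]]; det(A-λI) = λ^2 + 6λ + 34.
λ = -3 ± 5i: negative real part.

stable spiral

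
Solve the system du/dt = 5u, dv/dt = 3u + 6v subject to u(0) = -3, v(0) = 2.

u(t) = -3e^(5t), v(t) = -7e^(6t) + 9e^(5t)

Coefficient matrix A = [[5, 0], [3, 6]].
Characteristic polynomial det(A - λI) = λ^2 - 11λ + 30 = 0.
Eigenvalues λ = 6, 5.
For λ=6: (A-λI) row 1 is [-1, 0], so an eigenvector is (0, -1).
For λ=5: (A-λI) row 2 is [3, 1], so an eigenvector is (-1, 3).
General solution: K_1e^(6t)(0,-1) + K_2e^(5t)(-1,3).
Applying u(0)=-3, v(0)=2 gives K_1=7, K_2=3.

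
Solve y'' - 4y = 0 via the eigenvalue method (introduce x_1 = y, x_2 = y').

y(t) = K_1e^(-2t) + K_2e^(2t)

Let x_1 = y, x_2 = y'. Then x_1' = x_2 and x_2' = 4x_1.
A = [[0,1],[4,0]]; det(A-λI) = λ^2 - 4.
Eigenvalues λ = -2, 2 with eigenvectors (1,-2), (1,2).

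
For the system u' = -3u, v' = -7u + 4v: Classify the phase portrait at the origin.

saddle

A = [[-3,0],[-7,4]]; det(A-λI) = λ^2 - λ - 12.
λ = 4, -3: opposite signs.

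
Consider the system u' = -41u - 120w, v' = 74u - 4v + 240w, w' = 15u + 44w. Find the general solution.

u(t) = 3K_1e^(-t) - 8K_3e^(4t), v(t) = -6K_1e^(-t) + K_2e^(-4t) + 16K_3e^(4t), w(t) = -K_1e^(-t) + 3K_3e^(4t)

Coefficient matrix A = [[-41, 0, -120], [74, -4, 240], [15, 0, 44]].
det(A - λI) = 0 gives eigenvalues λ = -1, -4, 4.
For λ=-1: eigenvector (3,-6,-1).
For λ=-4: eigenvector (0,1,0).
For λ=4: eigenvector (-8,16,3).
General solution: K_1e^(-t)(3,-6,-1) + K_2e^(-4t)(0,1,0) + K_3e^(4t)(-8,16,3).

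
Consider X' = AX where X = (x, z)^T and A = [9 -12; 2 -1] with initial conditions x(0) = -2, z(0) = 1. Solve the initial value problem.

x(t) = -12e^(5t) + 10e^(3t), z(t) = -4e^(5t) + 5e^(3t)

Coefficient matrix A = [[9, -12], [2, -1]].
Characteristic polynomial det(A - λI) = λ^2 - 8λ + 15 = 0.
Eigenvalues λ = 3, 5.
For λ=3: (A-λI) row 1 is [6, -12], so an eigenvector is (-2, -1).
For λ=5: (A-λI) row 1 is [4, -12], so an eigenvector is (3, 1).
General solution: K_1e^(3t)(-2,-1) + K_2e^(5t)(3,1).
Applying x(0)=-2, z(0)=1 gives K_1=-5, K_2=-4.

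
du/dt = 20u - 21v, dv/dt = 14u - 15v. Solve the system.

Coefficient matrix A = [[20, -21], [14, -15]].
Characteristic polynomial det(A - λI) = λ^2 - 5λ - 6 = 0.
Eigenvalues λ = -1, 6.
For λ=-1: (A-λI) row 1 is [21, -21], so an eigenvector is (-1, -1).
For λ=6: (A-λI) row 1 is [14, -21], so an eigenvector is (-3, -2).
General solution: K_1e^(-t)(-1,-1) + K_2e^(6t)(-3,-2).

u(t) = -K_1e^(-t) - 3K_2e^(6t), v(t) = -K_1e^(-t) - 2K_2e^(6t)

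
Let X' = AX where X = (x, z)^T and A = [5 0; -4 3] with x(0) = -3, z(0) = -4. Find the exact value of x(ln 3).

A = [[5,0],[-4,3]]; eigenvalues λ = 3, 5.
Eigenvectors: (0,-1) for λ=3, (1,-2) for λ=5.
From the initial condition, c_1 = 10, c_2 = -3.
x(ln 3) = (10)(3^3)(0) + (-3)(3^5)(1) = -729.

-729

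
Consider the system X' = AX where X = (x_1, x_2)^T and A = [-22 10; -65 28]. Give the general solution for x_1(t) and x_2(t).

x_1(t) = c_1e^(3t)sin(5t) - c_1e^(3t)cos(5t) - c_2e^(3t)sin(5t) - c_2e^(3t)cos(5t), x_2(t) = 3c_1e^(3t)sin(5t) - 2c_1e^(3t)cos(5t) - 2c_2e^(3t)sin(5t) - 3c_2e^(3t)cos(5t)

Coefficient matrix A = [[-22, 10], [-65, 28]].
Characteristic polynomial det(A - λI) = λ^2 - 6λ + 34 = 0.
Eigenvalues λ = 3 ± 5i (complex conjugate pair).
For λ=3+5i: an eigenvector is (-1,-2) - i(1,3) = (-1 - i, -2 - 3i).
A real fundamental pair from Re and Im of e^((3+5i)t)v: X_1 = e^(3t)(cos(5t)·(-1,-2) + sin(5t)·(1,3)), X_2 = e^(3t)(sin(5t)·(-1,-2) - cos(5t)·(1,3)).
General solution: c_1X_1 + c_2X_2.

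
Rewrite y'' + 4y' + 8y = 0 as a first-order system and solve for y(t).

Let x_1 = y, x_2 = y'. Then x_1' = x_2 and x_2' = -8x_1 - 4x_2.
A = [[0,1],[-8,-4]]; det(A-λI) = λ^2 + 4λ + 8.
Eigenvalues λ = -2 ± 2i.

y(t) = K_1e^(-2t)cos(2t) + K_2e^(-2t)sin(2t)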